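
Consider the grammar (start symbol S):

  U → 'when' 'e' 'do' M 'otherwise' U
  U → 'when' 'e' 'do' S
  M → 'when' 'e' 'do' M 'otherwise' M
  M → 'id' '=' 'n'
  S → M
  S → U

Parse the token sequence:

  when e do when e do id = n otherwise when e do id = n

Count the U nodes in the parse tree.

3

[S [U when e do [S [U when e do [M id = n] otherwise [U when e do [S [M id = n]]]]]]]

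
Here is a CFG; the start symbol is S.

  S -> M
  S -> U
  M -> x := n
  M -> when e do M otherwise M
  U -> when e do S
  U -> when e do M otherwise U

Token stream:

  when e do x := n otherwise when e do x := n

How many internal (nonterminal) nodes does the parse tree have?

[S [U when e do [M x := n] otherwise [U when e do [S [M x := n]]]]]

6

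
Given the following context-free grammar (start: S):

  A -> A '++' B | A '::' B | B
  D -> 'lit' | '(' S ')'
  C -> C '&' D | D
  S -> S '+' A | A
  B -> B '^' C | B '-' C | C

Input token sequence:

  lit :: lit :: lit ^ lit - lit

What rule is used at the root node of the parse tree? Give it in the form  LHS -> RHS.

S -> A

[S [A [A [A [B [C [D lit]]]] :: [B [C [D lit]]]] :: [B [B [B [C [D lit]]] ^ [C [D lit]]] - [C [D lit]]]]]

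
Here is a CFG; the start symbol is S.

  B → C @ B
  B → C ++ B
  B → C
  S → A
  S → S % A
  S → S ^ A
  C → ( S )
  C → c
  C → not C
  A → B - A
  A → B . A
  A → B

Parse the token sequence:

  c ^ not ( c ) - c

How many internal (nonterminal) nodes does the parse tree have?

[S [S [A [B [C c]]]] ^ [A [B [C not [C ( [S [A [B [C c]]]] )]]] - [A [B [C c]]]]]

16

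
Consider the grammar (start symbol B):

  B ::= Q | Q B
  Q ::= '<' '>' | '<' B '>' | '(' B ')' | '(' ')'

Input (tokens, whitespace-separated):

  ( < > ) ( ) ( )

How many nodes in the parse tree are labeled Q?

[B [Q ( [B [Q < >]] )] [B [Q ( )] [B [Q ( )]]]]

4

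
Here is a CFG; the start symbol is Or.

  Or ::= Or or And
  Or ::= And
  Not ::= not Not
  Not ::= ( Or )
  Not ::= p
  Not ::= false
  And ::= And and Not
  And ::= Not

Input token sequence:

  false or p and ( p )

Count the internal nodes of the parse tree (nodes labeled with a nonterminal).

[Or [Or [And [Not false]]] or [And [And [Not p]] and [Not ( [Or [And [Not p]]] )]]]

11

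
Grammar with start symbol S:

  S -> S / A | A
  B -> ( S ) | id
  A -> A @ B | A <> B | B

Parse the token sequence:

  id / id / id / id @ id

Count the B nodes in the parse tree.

5

[S [S [S [S [A [B id]]] / [A [B id]]] / [A [B id]]] / [A [A [B id]] @ [B id]]]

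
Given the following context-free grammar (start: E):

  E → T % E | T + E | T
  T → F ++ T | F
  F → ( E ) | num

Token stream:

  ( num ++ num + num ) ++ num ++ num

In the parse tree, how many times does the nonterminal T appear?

6

[E [T [F ( [E [T [F num] ++ [T [F num]]] + [E [T [F num]]]] )] ++ [T [F num] ++ [T [F num]]]]]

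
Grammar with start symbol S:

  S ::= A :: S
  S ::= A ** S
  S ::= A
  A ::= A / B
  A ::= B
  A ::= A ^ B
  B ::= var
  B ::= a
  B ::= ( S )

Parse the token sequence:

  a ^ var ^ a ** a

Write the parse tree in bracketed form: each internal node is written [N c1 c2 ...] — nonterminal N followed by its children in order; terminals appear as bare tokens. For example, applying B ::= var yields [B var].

S
A ** S
A ^ B ** S
A ^ B ^ B ** S
B ^ B ^ B ** S
a ^ B ^ B ** S
a ^ var ^ B ** S
a ^ var ^ a ** S
a ^ var ^ a ** A
a ^ var ^ a ** B
a ^ var ^ a ** a

[S [A [A [A [B a]] ^ [B var]] ^ [B a]] ** [S [A [B a]]]]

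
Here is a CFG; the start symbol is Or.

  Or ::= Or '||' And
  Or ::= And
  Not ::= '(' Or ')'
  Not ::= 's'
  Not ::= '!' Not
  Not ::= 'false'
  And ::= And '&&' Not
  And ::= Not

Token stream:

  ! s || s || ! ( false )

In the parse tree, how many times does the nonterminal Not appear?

6

[Or [Or [Or [And [Not ! [Not s]]]] || [And [Not s]]] || [And [Not ! [Not ( [Or [And [Not false]]] )]]]]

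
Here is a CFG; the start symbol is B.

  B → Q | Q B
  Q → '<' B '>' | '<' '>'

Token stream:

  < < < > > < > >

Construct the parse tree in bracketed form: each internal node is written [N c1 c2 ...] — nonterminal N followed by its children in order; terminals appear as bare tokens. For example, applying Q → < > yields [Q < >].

B
Q
< B >
< Q B >
< < B > B >
< < Q > B >
< < < > > B >
< < < > > Q >
< < < > > < > >

[B [Q < [B [Q < [B [Q < >]] >] [B [Q < >]]] >]]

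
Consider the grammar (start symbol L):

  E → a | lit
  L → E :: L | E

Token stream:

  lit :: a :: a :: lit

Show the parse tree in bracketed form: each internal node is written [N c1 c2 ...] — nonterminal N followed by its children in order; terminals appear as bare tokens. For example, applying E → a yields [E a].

[L [E lit] :: [L [E a] :: [L [E a] :: [L [E lit]]]]]

L
E :: L
lit :: L
lit :: E :: L
lit :: a :: L
lit :: a :: E :: L
lit :: a :: a :: L
lit :: a :: a :: E
lit :: a :: a :: lit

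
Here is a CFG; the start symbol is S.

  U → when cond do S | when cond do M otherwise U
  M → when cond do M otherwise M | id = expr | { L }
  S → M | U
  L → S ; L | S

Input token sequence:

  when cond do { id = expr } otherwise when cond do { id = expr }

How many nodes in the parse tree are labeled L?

2

[S [U when cond do [M { [L [S [M id = expr]]] }] otherwise [U when cond do [S [M { [L [S [M id = expr]]] }]]]]]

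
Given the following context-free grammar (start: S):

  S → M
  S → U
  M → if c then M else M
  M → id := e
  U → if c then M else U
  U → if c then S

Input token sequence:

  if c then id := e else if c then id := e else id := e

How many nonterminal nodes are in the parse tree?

[S [M if c then [M id := e] else [M if c then [M id := e] else [M id := e]]]]

6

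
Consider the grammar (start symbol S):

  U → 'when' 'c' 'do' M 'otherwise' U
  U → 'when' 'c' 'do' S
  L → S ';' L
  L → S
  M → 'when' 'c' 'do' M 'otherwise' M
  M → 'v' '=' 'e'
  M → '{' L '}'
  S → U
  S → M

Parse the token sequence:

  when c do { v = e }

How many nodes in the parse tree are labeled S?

[S [U when c do [S [M { [L [S [M v = e]]] }]]]]

3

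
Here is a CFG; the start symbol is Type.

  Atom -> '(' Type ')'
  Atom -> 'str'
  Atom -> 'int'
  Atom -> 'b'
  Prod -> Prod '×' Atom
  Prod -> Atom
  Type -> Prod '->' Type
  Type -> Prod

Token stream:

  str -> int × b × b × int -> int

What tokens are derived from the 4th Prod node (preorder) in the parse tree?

[Type [Prod [Atom str]] -> [Type [Prod [Prod [Prod [Prod [Atom int]] × [Atom b]] × [Atom b]] × [Atom int]] -> [Type [Prod [Atom int]]]]]

int × b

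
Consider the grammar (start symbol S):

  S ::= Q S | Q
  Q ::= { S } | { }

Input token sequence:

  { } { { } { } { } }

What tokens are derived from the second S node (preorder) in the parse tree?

{ { } { } { } }

[S [Q { }] [S [Q { [S [Q { }] [S [Q { }] [S [Q { }]]]] }]]]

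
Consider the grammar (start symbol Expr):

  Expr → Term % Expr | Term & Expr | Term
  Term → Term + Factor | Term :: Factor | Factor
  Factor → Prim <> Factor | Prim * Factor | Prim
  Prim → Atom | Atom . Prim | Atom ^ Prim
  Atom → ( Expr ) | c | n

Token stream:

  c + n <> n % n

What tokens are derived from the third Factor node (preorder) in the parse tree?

n

[Expr [Term [Term [Factor [Prim [Atom c]]]] + [Factor [Prim [Atom n]] <> [Factor [Prim [Atom n]]]]] % [Expr [Term [Factor [Prim [Atom n]]]]]]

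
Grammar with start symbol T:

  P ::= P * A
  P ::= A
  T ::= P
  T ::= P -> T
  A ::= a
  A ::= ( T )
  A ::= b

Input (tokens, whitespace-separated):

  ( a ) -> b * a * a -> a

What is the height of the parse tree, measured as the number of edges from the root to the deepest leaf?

6

[T [P [A ( [T [P [A a]]] )]] -> [T [P [P [P [A b]] * [A a]] * [A a]] -> [T [P [A a]]]]]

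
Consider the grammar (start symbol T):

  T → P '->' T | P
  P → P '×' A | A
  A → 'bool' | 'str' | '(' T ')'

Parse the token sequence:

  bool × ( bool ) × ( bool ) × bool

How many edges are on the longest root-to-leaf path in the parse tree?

[T [P [P [P [P [A bool]] × [A ( [T [P [A bool]]] )]] × [A ( [T [P [A bool]]] )]] × [A bool]]]

8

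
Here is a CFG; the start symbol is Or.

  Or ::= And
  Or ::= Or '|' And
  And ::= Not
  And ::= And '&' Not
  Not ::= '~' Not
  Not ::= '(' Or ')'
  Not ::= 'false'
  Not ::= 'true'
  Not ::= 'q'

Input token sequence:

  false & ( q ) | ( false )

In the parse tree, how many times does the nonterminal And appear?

[Or [Or [And [And [Not false]] & [Not ( [Or [And [Not q]]] )]]] | [And [Not ( [Or [And [Not false]]] )]]]

5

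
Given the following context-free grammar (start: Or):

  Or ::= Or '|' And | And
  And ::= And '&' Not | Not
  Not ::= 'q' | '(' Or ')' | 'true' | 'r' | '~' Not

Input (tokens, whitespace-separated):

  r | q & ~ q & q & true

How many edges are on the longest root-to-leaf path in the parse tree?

[Or [Or [And [Not r]]] | [And [And [And [And [Not q]] & [Not ~ [Not q]]] & [Not q]] & [Not true]]]

6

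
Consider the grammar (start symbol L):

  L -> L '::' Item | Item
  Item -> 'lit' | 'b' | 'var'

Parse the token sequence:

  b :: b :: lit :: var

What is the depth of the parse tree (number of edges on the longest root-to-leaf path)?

5

[L [L [L [L [Item b]] :: [Item b]] :: [Item lit]] :: [Item var]]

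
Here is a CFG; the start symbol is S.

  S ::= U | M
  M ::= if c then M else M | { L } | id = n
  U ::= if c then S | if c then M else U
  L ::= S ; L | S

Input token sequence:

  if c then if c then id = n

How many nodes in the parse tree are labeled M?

1

[S [U if c then [S [U if c then [S [M id = n]]]]]]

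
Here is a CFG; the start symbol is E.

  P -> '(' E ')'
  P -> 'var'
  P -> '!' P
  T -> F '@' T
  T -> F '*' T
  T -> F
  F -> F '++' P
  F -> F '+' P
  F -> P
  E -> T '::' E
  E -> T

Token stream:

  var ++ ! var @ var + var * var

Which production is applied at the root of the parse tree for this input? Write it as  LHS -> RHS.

[E [T [F [F [P var]] ++ [P ! [P var]]] @ [T [F [F [P var]] + [P var]] * [T [F [P var]]]]]]

E -> T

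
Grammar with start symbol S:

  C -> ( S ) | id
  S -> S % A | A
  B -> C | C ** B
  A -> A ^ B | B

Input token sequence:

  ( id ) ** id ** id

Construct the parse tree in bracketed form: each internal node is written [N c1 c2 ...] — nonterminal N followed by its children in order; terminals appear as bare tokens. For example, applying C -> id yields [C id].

[S [A [B [C ( [S [A [B [C id]]]] )] ** [B [C id] ** [B [C id]]]]]]

S
A
B
C ** B
( S ) ** B
( A ) ** B
( B ) ** B
( C ) ** B
( id ) ** B
( id ) ** C ** B
( id ) ** id ** B
( id ) ** id ** C
( id ) ** id ** id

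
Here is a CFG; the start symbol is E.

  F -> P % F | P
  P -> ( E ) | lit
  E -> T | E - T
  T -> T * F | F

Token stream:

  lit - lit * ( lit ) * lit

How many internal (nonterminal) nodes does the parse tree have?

18

[E [E [T [F [P lit]]]] - [T [T [T [F [P lit]]] * [F [P ( [E [T [F [P lit]]]] )]]] * [F [P lit]]]]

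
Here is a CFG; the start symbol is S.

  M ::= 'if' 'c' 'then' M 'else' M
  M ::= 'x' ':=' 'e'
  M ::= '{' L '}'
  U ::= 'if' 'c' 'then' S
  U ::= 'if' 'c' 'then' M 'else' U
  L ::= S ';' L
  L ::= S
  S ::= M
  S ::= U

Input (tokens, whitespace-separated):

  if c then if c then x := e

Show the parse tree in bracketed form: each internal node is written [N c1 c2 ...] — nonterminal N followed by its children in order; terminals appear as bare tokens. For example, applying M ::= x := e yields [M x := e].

S
U
if c then S
if c then U
if c then if c then S
if c then if c then M
if c then if c then x := e

[S [U if c then [S [U if c then [S [M x := e]]]]]]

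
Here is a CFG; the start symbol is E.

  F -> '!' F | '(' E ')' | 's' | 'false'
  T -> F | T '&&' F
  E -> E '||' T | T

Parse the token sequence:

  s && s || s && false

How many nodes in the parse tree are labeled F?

[E [E [T [T [F s]] && [F s]]] || [T [T [F s]] && [F false]]]

4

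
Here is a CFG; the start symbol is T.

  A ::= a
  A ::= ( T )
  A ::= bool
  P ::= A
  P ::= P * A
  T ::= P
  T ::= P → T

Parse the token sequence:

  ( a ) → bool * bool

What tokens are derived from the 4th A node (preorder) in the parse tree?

bool

[T [P [A ( [T [P [A a]]] )]] → [T [P [P [A bool]] * [A bool]]]]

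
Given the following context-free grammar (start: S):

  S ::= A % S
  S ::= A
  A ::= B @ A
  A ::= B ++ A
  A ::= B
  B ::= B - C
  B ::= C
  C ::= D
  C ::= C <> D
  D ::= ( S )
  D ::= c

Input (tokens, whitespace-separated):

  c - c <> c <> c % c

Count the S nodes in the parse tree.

2

[S [A [B [B [C [D c]]] - [C [C [C [D c]] <> [D c]] <> [D c]]]] % [S [A [B [C [D c]]]]]]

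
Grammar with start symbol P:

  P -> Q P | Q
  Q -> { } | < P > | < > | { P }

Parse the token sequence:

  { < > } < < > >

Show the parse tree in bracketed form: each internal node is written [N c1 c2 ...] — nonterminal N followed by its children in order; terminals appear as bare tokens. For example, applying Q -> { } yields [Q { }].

P
Q P
{ P } P
{ Q } P
{ < > } P
{ < > } Q
{ < > } < P >
{ < > } < Q >
{ < > } < < > >

[P [Q { [P [Q < >]] }] [P [Q < [P [Q < >]] >]]]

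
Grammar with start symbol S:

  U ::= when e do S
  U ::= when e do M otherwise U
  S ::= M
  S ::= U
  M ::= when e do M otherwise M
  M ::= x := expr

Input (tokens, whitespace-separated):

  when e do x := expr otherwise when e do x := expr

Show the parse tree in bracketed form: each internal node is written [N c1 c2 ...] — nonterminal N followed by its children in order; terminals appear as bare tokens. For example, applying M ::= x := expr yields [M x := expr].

[S [U when e do [M x := expr] otherwise [U when e do [S [M x := expr]]]]]

S
U
when e do M otherwise U
when e do x := expr otherwise U
when e do x := expr otherwise when e do S
when e do x := expr otherwise when e do M
when e do x := expr otherwise when e do x := expr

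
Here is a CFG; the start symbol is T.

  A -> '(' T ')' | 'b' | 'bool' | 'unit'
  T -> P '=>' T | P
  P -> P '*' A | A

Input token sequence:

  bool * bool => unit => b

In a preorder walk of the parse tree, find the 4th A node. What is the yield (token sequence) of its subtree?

b

[T [P [P [A bool]] * [A bool]] => [T [P [A unit]] => [T [P [A b]]]]]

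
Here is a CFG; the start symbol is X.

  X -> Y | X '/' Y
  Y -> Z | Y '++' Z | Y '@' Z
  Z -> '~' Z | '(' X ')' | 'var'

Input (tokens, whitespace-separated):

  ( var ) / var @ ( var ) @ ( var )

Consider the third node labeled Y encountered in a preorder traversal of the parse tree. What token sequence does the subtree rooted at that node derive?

[X [X [Y [Z ( [X [Y [Z var]]] )]]] / [Y [Y [Y [Z var]] @ [Z ( [X [Y [Z var]]] )]] @ [Z ( [X [Y [Z var]]] )]]]

var @ ( var ) @ ( var )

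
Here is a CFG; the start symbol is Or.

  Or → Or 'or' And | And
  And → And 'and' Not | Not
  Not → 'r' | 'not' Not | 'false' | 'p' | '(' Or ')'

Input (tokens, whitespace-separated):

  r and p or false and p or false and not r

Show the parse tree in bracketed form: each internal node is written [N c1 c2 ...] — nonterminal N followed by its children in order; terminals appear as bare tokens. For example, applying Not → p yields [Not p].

Or
Or or And
Or or And or And
And or And or And
And and Not or And or And
Not and Not or And or And
r and Not or And or And
r and p or And or And
r and p or And and Not or And
r and p or Not and Not or And
r and p or false and Not or And
r and p or false and p or And
r and p or false and p or And and Not
r and p or false and p or Not and Not
r and p or false and p or false and Not
r and p or false and p or false and not Not
r and p or false and p or false and not r

[Or [Or [Or [And [And [Not r]] and [Not p]]] or [And [And [Not false]] and [Not p]]] or [And [And [Not false]] and [Not not [Not r]]]]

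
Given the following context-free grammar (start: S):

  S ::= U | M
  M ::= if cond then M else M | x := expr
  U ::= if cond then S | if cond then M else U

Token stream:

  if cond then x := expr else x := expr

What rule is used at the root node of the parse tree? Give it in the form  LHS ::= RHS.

[S [M if cond then [M x := expr] else [M x := expr]]]

S ::= M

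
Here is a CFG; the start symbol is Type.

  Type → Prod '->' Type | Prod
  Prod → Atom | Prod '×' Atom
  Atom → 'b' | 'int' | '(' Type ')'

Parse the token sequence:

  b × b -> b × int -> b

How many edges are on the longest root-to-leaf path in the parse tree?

5

[Type [Prod [Prod [Atom b]] × [Atom b]] -> [Type [Prod [Prod [Atom b]] × [Atom int]] -> [Type [Prod [Atom b]]]]]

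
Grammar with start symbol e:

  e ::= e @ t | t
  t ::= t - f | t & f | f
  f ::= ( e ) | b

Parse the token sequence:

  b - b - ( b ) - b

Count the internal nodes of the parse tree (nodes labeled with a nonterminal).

12

[e [t [t [t [t [f b]] - [f b]] - [f ( [e [t [f b]]] )]] - [f b]]]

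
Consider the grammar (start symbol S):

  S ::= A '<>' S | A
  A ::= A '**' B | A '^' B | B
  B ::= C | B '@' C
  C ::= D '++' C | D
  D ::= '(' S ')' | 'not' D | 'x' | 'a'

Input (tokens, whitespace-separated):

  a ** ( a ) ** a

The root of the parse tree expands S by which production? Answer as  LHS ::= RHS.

S ::= A

[S [A [A [A [B [C [D a]]]] ** [B [C [D ( [S [A [B [C [D a]]]]] )]]]] ** [B [C [D a]]]]]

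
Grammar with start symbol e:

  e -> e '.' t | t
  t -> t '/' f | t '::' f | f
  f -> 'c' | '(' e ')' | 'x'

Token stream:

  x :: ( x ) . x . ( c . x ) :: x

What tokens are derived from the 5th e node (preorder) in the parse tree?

[e [e [e [t [t [f x]] :: [f ( [e [t [f x]]] )]]] . [t [f x]]] . [t [t [f ( [e [e [t [f c]]] . [t [f x]]] )]] :: [f x]]]

c . x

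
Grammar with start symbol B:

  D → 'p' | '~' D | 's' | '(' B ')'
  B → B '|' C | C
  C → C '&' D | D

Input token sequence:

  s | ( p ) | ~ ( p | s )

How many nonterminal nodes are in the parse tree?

19

[B [B [B [C [D s]]] | [C [D ( [B [C [D p]]] )]]] | [C [D ~ [D ( [B [B [C [D p]]] | [C [D s]]] )]]]]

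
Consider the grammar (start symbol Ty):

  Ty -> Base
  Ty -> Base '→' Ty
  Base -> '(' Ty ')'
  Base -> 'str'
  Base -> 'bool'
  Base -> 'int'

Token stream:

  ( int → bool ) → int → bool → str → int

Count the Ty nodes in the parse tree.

[Ty [Base ( [Ty [Base int] → [Ty [Base bool]]] )] → [Ty [Base int] → [Ty [Base bool] → [Ty [Base str] → [Ty [Base int]]]]]]

7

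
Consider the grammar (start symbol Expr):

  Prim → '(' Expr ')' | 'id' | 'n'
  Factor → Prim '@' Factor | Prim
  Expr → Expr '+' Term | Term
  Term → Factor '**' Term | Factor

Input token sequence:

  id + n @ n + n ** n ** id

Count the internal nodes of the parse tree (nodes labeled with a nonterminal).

[Expr [Expr [Expr [Term [Factor [Prim id]]]] + [Term [Factor [Prim n] @ [Factor [Prim n]]]]] + [Term [Factor [Prim n]] ** [Term [Factor [Prim n]] ** [Term [Factor [Prim id]]]]]]

20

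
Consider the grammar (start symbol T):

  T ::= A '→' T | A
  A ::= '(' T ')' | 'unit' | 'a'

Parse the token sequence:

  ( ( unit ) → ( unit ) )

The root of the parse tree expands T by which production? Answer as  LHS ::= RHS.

T ::= A

[T [A ( [T [A ( [T [A unit]] )] → [T [A ( [T [A unit]] )]]] )]]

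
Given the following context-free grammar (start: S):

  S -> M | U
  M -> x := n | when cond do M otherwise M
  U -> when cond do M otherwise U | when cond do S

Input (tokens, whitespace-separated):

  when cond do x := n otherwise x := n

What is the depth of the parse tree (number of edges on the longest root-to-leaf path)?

3

[S [M when cond do [M x := n] otherwise [M x := n]]]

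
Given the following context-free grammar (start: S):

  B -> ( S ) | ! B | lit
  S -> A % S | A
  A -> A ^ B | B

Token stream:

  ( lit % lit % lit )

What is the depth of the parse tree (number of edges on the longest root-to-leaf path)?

[S [A [B ( [S [A [B lit]] % [S [A [B lit]] % [S [A [B lit]]]]] )]]]

8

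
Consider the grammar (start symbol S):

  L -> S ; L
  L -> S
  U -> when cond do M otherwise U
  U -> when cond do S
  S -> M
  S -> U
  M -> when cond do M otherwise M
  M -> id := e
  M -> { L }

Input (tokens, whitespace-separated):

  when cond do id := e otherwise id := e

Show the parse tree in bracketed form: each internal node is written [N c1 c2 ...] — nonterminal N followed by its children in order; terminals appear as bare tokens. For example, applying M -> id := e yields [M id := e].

[S [M when cond do [M id := e] otherwise [M id := e]]]

S
M
when cond do M otherwise M
when cond do id := e otherwise M
when cond do id := e otherwise id := e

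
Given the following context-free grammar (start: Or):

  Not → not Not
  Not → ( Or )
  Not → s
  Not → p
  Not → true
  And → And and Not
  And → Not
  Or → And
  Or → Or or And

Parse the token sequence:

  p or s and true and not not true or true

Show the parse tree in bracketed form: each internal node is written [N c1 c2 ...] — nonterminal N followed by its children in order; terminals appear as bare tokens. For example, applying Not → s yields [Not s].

Or
Or or And
Or or And or And
And or And or And
Not or And or And
p or And or And
p or And and Not or And
p or And and Not and Not or And
p or Not and Not and Not or And
p or s and Not and Not or And
p or s and true and Not or And
p or s and true and not Not or And
p or s and true and not not Not or And
p or s and true and not not true or And
p or s and true and not not true or Not
p or s and true and not not true or true

[Or [Or [Or [And [Not p]]] or [And [And [And [Not s]] and [Not true]] and [Not not [Not not [Not true]]]]] or [And [Not true]]]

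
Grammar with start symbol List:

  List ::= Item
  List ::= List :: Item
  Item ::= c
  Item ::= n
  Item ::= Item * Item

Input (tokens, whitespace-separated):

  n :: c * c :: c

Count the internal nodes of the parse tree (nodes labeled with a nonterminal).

[List [List [List [Item n]] :: [Item [Item c] * [Item c]]] :: [Item c]]

8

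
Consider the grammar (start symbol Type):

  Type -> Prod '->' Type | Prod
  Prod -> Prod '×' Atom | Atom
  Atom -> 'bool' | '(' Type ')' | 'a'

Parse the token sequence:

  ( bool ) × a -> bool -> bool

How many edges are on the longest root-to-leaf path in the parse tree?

7

[Type [Prod [Prod [Atom ( [Type [Prod [Atom bool]]] )]] × [Atom a]] -> [Type [Prod [Atom bool]] -> [Type [Prod [Atom bool]]]]]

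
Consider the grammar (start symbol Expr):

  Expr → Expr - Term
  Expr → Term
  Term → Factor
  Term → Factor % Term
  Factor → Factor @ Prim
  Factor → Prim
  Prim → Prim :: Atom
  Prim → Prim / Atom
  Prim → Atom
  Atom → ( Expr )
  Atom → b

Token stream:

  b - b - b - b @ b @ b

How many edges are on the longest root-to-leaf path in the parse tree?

8

[Expr [Expr [Expr [Expr [Term [Factor [Prim [Atom b]]]]] - [Term [Factor [Prim [Atom b]]]]] - [Term [Factor [Prim [Atom b]]]]] - [Term [Factor [Factor [Factor [Prim [Atom b]]] @ [Prim [Atom b]]] @ [Prim [Atom b]]]]]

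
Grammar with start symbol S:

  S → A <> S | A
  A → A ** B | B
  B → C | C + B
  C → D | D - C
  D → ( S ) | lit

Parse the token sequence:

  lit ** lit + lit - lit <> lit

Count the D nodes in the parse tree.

[S [A [A [B [C [D lit]]]] ** [B [C [D lit]] + [B [C [D lit] - [C [D lit]]]]]] <> [S [A [B [C [D lit]]]]]]

5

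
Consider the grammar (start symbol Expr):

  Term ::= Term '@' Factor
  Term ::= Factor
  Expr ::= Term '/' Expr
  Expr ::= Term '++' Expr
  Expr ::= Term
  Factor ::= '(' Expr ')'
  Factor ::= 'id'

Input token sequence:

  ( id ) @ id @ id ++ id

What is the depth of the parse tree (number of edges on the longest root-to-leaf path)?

8

[Expr [Term [Term [Term [Factor ( [Expr [Term [Factor id]]] )]] @ [Factor id]] @ [Factor id]] ++ [Expr [Term [Factor id]]]]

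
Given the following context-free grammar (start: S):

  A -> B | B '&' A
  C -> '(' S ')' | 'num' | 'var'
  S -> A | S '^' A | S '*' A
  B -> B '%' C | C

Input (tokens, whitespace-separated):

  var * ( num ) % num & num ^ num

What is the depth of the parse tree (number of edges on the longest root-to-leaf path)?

[S [S [S [A [B [C var]]]] * [A [B [B [C ( [S [A [B [C num]]]] )]] % [C num]] & [A [B [C num]]]]] ^ [A [B [C num]]]]

10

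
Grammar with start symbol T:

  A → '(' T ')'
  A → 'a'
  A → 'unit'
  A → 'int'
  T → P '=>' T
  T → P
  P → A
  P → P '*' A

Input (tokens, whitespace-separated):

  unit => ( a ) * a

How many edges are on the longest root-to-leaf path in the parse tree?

[T [P [A unit]] => [T [P [P [A ( [T [P [A a]]] )]] * [A a]]]]

8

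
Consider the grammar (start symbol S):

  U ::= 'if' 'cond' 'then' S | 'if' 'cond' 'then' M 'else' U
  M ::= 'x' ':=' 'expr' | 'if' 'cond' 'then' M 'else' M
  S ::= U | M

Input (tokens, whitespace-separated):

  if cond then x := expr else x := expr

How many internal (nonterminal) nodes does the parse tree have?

4

[S [M if cond then [M x := expr] else [M x := expr]]]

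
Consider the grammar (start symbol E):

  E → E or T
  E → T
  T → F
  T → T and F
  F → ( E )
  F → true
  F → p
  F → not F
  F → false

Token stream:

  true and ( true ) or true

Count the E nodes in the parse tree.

3

[E [E [T [T [F true]] and [F ( [E [T [F true]]] )]]] or [T [F true]]]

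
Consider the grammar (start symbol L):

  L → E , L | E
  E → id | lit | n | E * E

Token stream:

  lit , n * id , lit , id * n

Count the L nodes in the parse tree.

[L [E lit] , [L [E [E n] * [E id]] , [L [E lit] , [L [E [E id] * [E n]]]]]]

4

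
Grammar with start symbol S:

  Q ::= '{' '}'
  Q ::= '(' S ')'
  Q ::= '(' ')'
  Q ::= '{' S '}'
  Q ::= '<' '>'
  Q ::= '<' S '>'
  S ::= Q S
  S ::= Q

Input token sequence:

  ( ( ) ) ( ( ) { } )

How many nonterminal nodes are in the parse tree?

[S [Q ( [S [Q ( )]] )] [S [Q ( [S [Q ( )] [S [Q { }]]] )]]]

10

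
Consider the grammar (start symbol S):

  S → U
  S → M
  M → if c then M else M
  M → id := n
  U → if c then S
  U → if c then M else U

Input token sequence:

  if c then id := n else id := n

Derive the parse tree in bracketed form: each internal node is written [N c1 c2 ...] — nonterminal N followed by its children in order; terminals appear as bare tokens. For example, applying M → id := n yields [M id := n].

[S [M if c then [M id := n] else [M id := n]]]

S
M
if c then M else M
if c then id := n else M
if c then id := n else id := n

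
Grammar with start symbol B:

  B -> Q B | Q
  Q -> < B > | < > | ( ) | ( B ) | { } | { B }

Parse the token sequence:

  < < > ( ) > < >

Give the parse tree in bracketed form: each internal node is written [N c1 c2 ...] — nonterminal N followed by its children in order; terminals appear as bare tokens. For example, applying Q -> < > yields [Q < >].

B
Q B
< B > B
< Q B > B
< < > B > B
< < > Q > B
< < > ( ) > B
< < > ( ) > Q
< < > ( ) > < >

[B [Q < [B [Q < >] [B [Q ( )]]] >] [B [Q < >]]]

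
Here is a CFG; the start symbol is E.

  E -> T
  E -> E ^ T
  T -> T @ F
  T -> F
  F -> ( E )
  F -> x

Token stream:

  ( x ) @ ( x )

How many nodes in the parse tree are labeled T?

4

[E [T [T [F ( [E [T [F x]]] )]] @ [F ( [E [T [F x]]] )]]]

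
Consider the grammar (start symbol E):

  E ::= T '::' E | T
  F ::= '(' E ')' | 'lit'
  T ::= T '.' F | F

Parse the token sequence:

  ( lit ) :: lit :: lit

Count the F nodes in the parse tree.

4

[E [T [F ( [E [T [F lit]]] )]] :: [E [T [F lit]] :: [E [T [F lit]]]]]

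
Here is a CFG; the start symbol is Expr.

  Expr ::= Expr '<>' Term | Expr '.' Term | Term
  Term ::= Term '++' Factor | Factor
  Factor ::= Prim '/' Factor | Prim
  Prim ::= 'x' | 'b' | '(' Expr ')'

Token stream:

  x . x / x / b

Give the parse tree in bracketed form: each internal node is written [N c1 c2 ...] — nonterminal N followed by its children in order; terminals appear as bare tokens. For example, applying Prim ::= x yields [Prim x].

[Expr [Expr [Term [Factor [Prim x]]]] . [Term [Factor [Prim x] / [Factor [Prim x] / [Factor [Prim b]]]]]]

Expr
Expr . Term
Term . Term
Factor . Term
Prim . Term
x . Term
x . Factor
x . Prim / Factor
x . x / Factor
x . x / Prim / Factor
x . x / x / Factor
x . x / x / Prim
x . x / x / b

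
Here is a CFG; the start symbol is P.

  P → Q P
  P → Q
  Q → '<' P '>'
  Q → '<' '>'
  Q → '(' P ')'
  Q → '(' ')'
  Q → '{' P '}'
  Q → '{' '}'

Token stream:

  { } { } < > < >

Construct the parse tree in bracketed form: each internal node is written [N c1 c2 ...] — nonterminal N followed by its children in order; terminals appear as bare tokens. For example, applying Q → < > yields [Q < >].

P
Q P
{ } P
{ } Q P
{ } { } P
{ } { } Q P
{ } { } < > P
{ } { } < > Q
{ } { } < > < >

[P [Q { }] [P [Q { }] [P [Q < >] [P [Q < >]]]]]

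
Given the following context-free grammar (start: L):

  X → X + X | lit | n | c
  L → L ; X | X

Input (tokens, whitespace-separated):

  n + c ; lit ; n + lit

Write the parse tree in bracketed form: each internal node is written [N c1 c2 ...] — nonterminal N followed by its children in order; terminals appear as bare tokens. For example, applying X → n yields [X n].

L
L ; X
L ; X ; X
X ; X ; X
X + X ; X ; X
n + X ; X ; X
n + c ; X ; X
n + c ; lit ; X
n + c ; lit ; X + X
n + c ; lit ; n + X
n + c ; lit ; n + lit

[L [L [L [X [X n] + [X c]]] ; [X lit]] ; [X [X n] + [X lit]]]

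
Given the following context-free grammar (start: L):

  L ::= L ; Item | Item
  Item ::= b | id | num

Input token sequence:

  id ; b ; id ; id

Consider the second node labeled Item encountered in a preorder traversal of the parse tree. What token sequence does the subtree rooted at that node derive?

b

[L [L [L [L [Item id]] ; [Item b]] ; [Item id]] ; [Item id]]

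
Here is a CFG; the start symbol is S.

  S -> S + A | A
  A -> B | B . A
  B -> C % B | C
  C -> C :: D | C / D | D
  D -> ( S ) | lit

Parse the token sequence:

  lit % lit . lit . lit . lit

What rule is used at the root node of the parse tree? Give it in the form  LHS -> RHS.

S -> A

[S [A [B [C [D lit]] % [B [C [D lit]]]] . [A [B [C [D lit]]] . [A [B [C [D lit]]] . [A [B [C [D lit]]]]]]]]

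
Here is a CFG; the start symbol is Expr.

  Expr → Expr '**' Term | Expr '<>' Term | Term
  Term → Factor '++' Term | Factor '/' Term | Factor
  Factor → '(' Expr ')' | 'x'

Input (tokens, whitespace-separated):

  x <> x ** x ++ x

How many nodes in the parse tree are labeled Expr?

[Expr [Expr [Expr [Term [Factor x]]] <> [Term [Factor x]]] ** [Term [Factor x] ++ [Term [Factor x]]]]

3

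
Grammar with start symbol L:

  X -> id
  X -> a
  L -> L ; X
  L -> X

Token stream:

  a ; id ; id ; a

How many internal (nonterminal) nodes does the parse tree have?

8

[L [L [L [L [X a]] ; [X id]] ; [X id]] ; [X a]]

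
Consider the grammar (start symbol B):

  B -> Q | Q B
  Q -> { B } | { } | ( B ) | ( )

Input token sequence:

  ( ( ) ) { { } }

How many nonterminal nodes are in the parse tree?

[B [Q ( [B [Q ( )]] )] [B [Q { [B [Q { }]] }]]]

8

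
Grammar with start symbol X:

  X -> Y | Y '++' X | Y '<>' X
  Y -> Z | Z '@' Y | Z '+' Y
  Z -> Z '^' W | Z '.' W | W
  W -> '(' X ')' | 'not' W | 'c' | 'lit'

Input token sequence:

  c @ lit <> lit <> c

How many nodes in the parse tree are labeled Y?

4

[X [Y [Z [W c]] @ [Y [Z [W lit]]]] <> [X [Y [Z [W lit]]] <> [X [Y [Z [W c]]]]]]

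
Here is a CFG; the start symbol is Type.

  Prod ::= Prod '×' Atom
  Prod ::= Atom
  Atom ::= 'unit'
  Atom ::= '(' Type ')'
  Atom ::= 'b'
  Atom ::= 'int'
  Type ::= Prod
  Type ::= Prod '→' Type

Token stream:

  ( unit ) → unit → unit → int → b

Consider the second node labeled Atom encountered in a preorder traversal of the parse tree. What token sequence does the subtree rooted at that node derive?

[Type [Prod [Atom ( [Type [Prod [Atom unit]]] )]] → [Type [Prod [Atom unit]] → [Type [Prod [Atom unit]] → [Type [Prod [Atom int]] → [Type [Prod [Atom b]]]]]]]

unit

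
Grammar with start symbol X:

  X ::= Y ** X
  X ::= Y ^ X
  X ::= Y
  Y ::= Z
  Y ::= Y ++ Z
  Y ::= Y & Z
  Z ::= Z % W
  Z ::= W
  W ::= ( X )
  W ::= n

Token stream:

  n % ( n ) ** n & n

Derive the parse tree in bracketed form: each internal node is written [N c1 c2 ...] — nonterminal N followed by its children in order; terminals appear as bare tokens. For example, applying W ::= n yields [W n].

X
Y ** X
Z ** X
Z % W ** X
W % W ** X
n % W ** X
n % ( X ) ** X
n % ( Y ) ** X
n % ( Z ) ** X
n % ( W ) ** X
n % ( n ) ** X
n % ( n ) ** Y
n % ( n ) ** Y & Z
n % ( n ) ** Z & Z
n % ( n ) ** W & Z
n % ( n ) ** n & Z
n % ( n ) ** n & W
n % ( n ) ** n & n

[X [Y [Z [Z [W n]] % [W ( [X [Y [Z [W n]]]] )]]] ** [X [Y [Y [Z [W n]]] & [Z [W n]]]]]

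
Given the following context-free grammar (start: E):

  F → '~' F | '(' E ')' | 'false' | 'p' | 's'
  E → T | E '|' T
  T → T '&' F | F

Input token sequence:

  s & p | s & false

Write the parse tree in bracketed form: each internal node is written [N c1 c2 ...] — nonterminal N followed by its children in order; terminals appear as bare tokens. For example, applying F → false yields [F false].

[E [E [T [T [F s]] & [F p]]] | [T [T [F s]] & [F false]]]

E
E | T
T | T
T & F | T
F & F | T
s & F | T
s & p | T
s & p | T & F
s & p | F & F
s & p | s & F
s & p | s & false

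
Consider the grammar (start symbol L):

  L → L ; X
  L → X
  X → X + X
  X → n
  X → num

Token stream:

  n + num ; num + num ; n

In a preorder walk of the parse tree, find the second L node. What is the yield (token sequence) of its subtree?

[L [L [L [X [X n] + [X num]]] ; [X [X num] + [X num]]] ; [X n]]

n + num ; num + num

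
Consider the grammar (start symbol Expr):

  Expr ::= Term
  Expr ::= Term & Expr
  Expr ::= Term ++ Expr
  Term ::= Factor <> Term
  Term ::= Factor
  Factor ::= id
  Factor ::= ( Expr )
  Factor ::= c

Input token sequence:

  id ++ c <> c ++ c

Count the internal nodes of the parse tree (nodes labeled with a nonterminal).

[Expr [Term [Factor id]] ++ [Expr [Term [Factor c] <> [Term [Factor c]]] ++ [Expr [Term [Factor c]]]]]

11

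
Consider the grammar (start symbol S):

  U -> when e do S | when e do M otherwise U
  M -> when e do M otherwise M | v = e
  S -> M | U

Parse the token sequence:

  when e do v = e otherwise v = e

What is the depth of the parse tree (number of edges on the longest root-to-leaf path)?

3

[S [M when e do [M v = e] otherwise [M v = e]]]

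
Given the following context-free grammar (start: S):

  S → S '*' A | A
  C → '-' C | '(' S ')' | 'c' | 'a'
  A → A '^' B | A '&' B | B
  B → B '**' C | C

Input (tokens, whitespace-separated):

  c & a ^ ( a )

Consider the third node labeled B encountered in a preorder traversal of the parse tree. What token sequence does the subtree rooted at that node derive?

[S [A [A [A [B [C c]]] & [B [C a]]] ^ [B [C ( [S [A [B [C a]]]] )]]]]

( a )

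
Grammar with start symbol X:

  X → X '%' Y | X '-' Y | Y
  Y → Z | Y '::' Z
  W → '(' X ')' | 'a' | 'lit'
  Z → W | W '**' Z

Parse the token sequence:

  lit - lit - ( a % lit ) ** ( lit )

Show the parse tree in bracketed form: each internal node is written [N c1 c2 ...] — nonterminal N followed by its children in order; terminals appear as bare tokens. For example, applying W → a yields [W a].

[X [X [X [Y [Z [W lit]]]] - [Y [Z [W lit]]]] - [Y [Z [W ( [X [X [Y [Z [W a]]]] % [Y [Z [W lit]]]] )] ** [Z [W ( [X [Y [Z [W lit]]]] )]]]]]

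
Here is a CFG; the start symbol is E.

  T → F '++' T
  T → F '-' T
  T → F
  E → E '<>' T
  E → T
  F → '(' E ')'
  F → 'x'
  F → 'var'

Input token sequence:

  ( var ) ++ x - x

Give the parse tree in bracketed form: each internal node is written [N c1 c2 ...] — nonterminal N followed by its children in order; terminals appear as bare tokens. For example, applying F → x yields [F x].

E
T
F ++ T
( E ) ++ T
( T ) ++ T
( F ) ++ T
( var ) ++ T
( var ) ++ F - T
( var ) ++ x - T
( var ) ++ x - F
( var ) ++ x - x

[E [T [F ( [E [T [F var]]] )] ++ [T [F x] - [T [F x]]]]]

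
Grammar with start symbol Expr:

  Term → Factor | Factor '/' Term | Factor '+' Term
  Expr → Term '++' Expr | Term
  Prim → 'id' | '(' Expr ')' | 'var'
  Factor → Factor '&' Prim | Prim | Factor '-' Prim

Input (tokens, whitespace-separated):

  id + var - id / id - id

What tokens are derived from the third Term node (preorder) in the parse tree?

[Expr [Term [Factor [Prim id]] + [Term [Factor [Factor [Prim var]] - [Prim id]] / [Term [Factor [Factor [Prim id]] - [Prim id]]]]]]

id - id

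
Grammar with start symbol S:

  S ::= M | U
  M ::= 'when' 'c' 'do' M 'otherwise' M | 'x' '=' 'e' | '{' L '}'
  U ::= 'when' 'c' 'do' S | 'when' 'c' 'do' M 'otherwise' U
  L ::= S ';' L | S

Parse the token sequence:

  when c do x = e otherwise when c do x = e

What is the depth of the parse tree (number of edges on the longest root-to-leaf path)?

5

[S [U when c do [M x = e] otherwise [U when c do [S [M x = e]]]]]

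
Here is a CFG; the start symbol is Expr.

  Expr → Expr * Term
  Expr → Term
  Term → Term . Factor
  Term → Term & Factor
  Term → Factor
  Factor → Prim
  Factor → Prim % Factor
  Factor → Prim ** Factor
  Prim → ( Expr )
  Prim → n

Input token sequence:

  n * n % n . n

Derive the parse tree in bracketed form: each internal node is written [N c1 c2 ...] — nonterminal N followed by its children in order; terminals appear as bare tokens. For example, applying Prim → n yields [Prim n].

Expr
Expr * Term
Term * Term
Factor * Term
Prim * Term
n * Term
n * Term . Factor
n * Factor . Factor
n * Prim % Factor . Factor
n * n % Factor . Factor
n * n % Prim . Factor
n * n % n . Factor
n * n % n . Prim
n * n % n . n

[Expr [Expr [Term [Factor [Prim n]]]] * [Term [Term [Factor [Prim n] % [Factor [Prim n]]]] . [Factor [Prim n]]]]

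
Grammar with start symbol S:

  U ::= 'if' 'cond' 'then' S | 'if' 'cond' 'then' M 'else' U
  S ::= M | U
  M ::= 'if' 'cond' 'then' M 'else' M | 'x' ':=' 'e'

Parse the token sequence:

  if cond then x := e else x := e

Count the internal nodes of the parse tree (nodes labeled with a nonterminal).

[S [M if cond then [M x := e] else [M x := e]]]

4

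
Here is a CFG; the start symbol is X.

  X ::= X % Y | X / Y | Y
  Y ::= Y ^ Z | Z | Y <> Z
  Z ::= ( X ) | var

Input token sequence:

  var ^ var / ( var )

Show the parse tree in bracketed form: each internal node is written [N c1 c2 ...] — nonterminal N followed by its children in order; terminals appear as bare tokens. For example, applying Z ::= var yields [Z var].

X
X / Y
Y / Y
Y ^ Z / Y
Z ^ Z / Y
var ^ Z / Y
var ^ var / Y
var ^ var / Z
var ^ var / ( X )
var ^ var / ( Y )
var ^ var / ( Z )
var ^ var / ( var )

[X [X [Y [Y [Z var]] ^ [Z var]]] / [Y [Z ( [X [Y [Z var]]] )]]]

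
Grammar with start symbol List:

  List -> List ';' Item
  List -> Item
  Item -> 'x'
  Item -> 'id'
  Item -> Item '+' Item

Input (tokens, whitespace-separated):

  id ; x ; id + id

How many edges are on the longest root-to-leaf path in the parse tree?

[List [List [List [Item id]] ; [Item x]] ; [Item [Item id] + [Item id]]]

4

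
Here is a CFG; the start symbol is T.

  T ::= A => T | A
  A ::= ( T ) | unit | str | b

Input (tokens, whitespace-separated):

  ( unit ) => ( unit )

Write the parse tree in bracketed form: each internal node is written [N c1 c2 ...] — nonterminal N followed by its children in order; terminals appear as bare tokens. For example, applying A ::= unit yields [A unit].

T
A => T
( T ) => T
( A ) => T
( unit ) => T
( unit ) => A
( unit ) => ( T )
( unit ) => ( A )
( unit ) => ( unit )

[T [A ( [T [A unit]] )] => [T [A ( [T [A unit]] )]]]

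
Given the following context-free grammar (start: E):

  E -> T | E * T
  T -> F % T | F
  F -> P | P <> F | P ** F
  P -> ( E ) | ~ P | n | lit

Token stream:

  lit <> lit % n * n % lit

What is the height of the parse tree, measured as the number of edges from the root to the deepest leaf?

6

[E [E [T [F [P lit] <> [F [P lit]]] % [T [F [P n]]]]] * [T [F [P n]] % [T [F [P lit]]]]]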